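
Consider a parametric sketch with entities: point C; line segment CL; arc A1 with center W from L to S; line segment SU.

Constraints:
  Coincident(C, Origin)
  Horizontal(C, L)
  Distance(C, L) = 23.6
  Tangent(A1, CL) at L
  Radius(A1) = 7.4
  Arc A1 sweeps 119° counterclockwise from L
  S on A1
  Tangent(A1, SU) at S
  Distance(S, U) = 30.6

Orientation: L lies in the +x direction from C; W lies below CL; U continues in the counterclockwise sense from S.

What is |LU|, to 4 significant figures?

38.67

On A1, L sits at bearing 90° from W; a 119° counterclockwise sweep puts S at bearing 209°, so S = W + 7.4·(cos 209°, sin 209°) = (17.13, -10.99). The tangent condition forces WS to be normal to SU, so SU runs along (−sin 209°, cos 209°); with |SU| = 30.6, U = (31.96, -37.75). Then |LU| = |U − L| = 38.67.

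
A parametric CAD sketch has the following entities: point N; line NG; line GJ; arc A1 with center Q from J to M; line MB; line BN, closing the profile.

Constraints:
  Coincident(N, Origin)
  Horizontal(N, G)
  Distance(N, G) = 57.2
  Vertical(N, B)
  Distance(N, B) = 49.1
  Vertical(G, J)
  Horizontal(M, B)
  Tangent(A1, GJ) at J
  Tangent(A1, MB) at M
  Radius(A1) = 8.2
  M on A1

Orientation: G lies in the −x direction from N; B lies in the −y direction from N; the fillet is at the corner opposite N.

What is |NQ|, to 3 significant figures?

63.8

N and B share the same x with |NB| = 49.1 and B on the −y side, so B = (0.00, -49.1). The virtual corner opposite N is at (-57.2, -49.1). Since A1 is tangent to GJ there, QJ ⟂ GJ and since A1 is tangent to MB there, QM ⟂ MB, with radius 8.2, so the center Q sits 8.2 in from both sides at Q = (-49.0, -40.9). Then |NQ| = |Q − N| = 63.8.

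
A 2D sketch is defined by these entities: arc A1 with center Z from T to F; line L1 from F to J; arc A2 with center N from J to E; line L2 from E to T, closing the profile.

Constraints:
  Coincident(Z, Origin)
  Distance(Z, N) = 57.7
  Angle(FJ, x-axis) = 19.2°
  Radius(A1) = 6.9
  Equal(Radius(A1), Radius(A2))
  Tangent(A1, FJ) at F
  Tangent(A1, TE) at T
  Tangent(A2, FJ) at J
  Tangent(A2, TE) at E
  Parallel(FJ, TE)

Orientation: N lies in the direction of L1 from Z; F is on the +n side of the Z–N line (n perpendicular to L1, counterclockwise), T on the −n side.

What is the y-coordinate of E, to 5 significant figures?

12.459

The slot axis is L1's direction at 19.2°, so u = (cos 19.2°, sin 19.2°) = (0.94438, 0.32887) and n = (−sin 19.2°, cos 19.2°) = (-0.32887, 0.94438). Z is at the origin and N lies 57.7 along u from Z, so N = 57.7·u = (54.491, 18.976). Tangency of A1 to both parallel lines with radius 6.9 puts F and T at Z ± 6.9·n: F = (-2.2692, 6.5162), T = (2.2692, -6.5162). Equal radii place J and E the same way about N: J = N + 6.9·n = (52.221, 25.492), E = N − 6.9·n = (56.760, 12.459). So E.y = 12.459.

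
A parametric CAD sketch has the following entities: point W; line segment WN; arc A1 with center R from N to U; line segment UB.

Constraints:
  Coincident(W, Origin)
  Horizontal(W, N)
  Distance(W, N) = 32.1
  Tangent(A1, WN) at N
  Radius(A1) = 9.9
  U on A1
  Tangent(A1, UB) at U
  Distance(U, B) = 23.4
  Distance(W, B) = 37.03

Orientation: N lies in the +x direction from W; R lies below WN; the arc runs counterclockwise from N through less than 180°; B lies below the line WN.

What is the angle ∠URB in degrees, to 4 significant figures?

67.07°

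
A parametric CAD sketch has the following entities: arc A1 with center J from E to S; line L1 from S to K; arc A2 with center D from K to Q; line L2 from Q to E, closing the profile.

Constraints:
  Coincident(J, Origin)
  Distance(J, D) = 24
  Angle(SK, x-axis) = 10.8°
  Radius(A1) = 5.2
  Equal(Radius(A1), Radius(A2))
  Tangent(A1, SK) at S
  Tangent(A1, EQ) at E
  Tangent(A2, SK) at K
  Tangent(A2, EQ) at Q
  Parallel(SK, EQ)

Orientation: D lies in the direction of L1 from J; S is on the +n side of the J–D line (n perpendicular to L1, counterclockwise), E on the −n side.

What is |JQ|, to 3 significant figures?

24.6

The slot axis is L1's direction at 10.8°, so u = (cos 10.8°, sin 10.8°) = (0.982, 0.187) and n = (−sin 10.8°, cos 10.8°) = (-0.187, 0.982). J is at the origin and D lies 24.0 along u from J, so D = 24.0·u = (23.6, 4.50). Tangency of A1 to both parallel lines with radius 5.2 puts S and E at J ± 5.2·n: S = (-0.974, 5.11), E = (0.974, -5.11). Equal radii place K and Q the same way about D: K = D + 5.2·n = (22.6, 9.61), Q = D − 5.2·n = (24.5, -0.611). Then |JQ| = |Q − J| = 24.6.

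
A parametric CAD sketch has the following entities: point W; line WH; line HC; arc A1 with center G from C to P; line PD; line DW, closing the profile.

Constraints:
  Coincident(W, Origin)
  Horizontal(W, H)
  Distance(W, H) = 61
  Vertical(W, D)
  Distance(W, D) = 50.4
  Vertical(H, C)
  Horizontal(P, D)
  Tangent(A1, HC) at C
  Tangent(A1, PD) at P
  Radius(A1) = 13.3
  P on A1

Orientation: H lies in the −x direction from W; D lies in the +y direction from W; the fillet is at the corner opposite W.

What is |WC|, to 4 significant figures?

71.40

The virtual corner opposite W is at (-61.00, 50.40). A1 meets HC tangentially, so GC is at right angles to HC and A1 meets PD tangentially, so GP is at right angles to PD, with radius 13.3, so the center G sits 13.3 in from both sides at G = (-47.70, 37.10). That places the tangent points at C = (-61.00, 37.10) on HC and P = (-47.70, 50.40) on PD. Then |WC| = |C − W| = 71.40.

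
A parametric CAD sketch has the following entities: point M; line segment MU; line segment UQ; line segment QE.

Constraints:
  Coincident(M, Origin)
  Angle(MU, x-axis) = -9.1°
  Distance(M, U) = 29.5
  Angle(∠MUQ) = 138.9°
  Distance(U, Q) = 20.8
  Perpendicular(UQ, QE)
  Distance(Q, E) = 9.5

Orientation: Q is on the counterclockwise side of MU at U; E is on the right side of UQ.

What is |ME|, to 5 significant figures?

51.830

M is at the origin; MU runs at -9.1° with length 29.5, so U = 29.5·(cos -9.1°, sin -9.1°) = (29.129, -4.6657). ∠MUQ = 138.9°, so UQ runs at -9.1° + (180° − 138.9°) = 32.000° from the x-axis; with |UQ| = 20.8, Q = U + 20.8·(cos 32.000°, sin 32.000°) = (46.768, 6.3567). UQ ⟂ QE; with |QE| = 9.5 on the right of UQ, E = Q + 9.5·(0.52992, -0.84805) = (51.802, -1.6998). Then |ME| = |E − M| = 51.830.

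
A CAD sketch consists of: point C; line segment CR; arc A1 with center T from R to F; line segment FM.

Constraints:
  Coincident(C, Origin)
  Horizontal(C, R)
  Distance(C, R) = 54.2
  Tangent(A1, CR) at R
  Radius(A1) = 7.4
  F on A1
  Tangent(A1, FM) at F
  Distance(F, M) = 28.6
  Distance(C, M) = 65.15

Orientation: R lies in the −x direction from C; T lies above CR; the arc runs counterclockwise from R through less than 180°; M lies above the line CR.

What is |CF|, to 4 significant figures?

47.88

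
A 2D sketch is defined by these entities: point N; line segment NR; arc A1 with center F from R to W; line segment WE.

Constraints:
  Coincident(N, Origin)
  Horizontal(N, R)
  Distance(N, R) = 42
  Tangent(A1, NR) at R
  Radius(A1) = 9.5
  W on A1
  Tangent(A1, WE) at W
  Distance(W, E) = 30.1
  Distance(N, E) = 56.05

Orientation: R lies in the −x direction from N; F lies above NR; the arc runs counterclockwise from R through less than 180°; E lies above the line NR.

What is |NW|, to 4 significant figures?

34.57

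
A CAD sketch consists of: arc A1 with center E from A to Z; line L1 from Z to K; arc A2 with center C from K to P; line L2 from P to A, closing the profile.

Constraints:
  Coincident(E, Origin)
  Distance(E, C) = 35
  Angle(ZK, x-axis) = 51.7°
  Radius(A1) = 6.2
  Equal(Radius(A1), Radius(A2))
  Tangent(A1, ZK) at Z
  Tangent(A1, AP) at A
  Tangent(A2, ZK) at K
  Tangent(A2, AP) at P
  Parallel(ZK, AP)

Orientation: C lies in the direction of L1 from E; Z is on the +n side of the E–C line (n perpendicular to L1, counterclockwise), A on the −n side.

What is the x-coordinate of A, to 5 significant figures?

4.8656

The slot axis is L1's direction at 51.7°, so u = (cos 51.7°, sin 51.7°) = (0.61978, 0.78478) and n = (−sin 51.7°, cos 51.7°) = (-0.78478, 0.61978). E is at the origin and C lies 35.0 along u from E, so C = 35.0·u = (21.692, 27.467). Tangency of A1 to both parallel lines with radius 6.2 puts Z and A at E ± 6.2·n: Z = (-4.8656, 3.8426), A = (4.8656, -3.8426). So A.x = 4.8656.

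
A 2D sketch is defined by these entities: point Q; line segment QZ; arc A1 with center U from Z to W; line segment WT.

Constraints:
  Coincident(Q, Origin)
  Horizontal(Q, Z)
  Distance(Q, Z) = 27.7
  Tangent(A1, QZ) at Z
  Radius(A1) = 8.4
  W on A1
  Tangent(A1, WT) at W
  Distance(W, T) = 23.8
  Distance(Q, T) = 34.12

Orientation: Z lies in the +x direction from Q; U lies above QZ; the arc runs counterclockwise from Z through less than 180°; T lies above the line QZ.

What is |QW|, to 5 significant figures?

36.360

Checks: ∠(UZ, ZQ) = 90.00° ✓; |UW| = 8.400 ✓; ∠(UW, WT) = 90.00° ✓; |WT| = 23.80 ✓; |QT| = 34.12 ✓.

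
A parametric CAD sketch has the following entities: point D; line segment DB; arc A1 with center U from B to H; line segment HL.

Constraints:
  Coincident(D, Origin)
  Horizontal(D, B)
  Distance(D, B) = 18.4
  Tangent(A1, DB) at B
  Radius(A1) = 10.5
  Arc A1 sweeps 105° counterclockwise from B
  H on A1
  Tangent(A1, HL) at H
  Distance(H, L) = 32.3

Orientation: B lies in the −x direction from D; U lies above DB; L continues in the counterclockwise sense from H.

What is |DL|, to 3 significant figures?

47.4

D is at the origin; DB is horizontal with |DB| = 18.4 and B on the −x side, so B = (-18.4, 0.00). Since A1 is tangent to DB there, UB ⟂ DB, so U = B + (0, 10.5) = (-18.4, 10.5). On A1, B sits at bearing -90° from U; a 105° counterclockwise sweep puts H at bearing 15°, so H = U + 10.5·(cos 15°, sin 15°) = (-8.26, 13.2). Since A1 is tangent to HL there, UH ⟂ HL, so HL runs along (−sin 15°, cos 15°); with |HL| = 32.3, L = (-16.6, 44.4). Then |DL| = |L − D| = 47.4.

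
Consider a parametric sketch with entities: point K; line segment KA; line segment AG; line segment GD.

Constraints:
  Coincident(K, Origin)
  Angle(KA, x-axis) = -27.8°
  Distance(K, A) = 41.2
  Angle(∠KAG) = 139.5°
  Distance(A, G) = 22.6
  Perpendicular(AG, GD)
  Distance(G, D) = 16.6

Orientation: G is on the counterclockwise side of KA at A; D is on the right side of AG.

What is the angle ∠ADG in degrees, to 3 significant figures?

53.7°

∠KAG = 139.5°, so AG runs at -27.8° + (180° − 139.5°) = 12.7° from the x-axis; with |AG| = 22.6, G = A + 22.6·(cos 12.7°, sin 12.7°) = (58.5, -14.2). The perpendicularity gives GD at right angles to AG; with |GD| = 16.6 on the right of AG, D = G + 16.6·(0.220, -0.976) = (62.1, -30.4). Then cos ∠ADG = DA·DG / (|DA||DG|), giving 53.7°.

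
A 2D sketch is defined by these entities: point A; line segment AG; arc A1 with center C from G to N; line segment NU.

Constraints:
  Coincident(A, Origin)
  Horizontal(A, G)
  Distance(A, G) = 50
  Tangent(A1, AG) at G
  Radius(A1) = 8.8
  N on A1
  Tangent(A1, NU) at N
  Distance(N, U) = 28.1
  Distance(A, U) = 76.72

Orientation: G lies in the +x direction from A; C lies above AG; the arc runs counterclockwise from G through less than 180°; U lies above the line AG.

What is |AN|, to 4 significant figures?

58.01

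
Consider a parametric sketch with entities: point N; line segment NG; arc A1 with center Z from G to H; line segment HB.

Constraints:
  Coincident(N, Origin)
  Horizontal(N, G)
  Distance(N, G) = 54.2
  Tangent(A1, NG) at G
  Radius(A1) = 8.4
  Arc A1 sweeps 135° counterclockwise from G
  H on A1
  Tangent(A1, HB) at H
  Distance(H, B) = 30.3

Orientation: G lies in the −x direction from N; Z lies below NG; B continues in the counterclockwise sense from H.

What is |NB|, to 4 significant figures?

52.71

N is at the origin; N and G share the same y with |NG| = 54.2 and G on the −x side, so G = (-54.20, 0.000). The tangent condition forces ZG to be normal to NG, so Z = G + (0, -8.4) = (-54.20, -8.400). On A1, G sits at bearing 90° from Z; a 135° counterclockwise sweep puts H at bearing 225°, so H = Z + 8.4·(cos 225°, sin 225°) = (-60.14, -14.34). A1 meets HB tangentially, so ZH is at right angles to HB, so HB runs along (−sin 225°, cos 225°); with |HB| = 30.3, B = (-38.71, -35.77). Then |NB| = |B − N| = 52.71.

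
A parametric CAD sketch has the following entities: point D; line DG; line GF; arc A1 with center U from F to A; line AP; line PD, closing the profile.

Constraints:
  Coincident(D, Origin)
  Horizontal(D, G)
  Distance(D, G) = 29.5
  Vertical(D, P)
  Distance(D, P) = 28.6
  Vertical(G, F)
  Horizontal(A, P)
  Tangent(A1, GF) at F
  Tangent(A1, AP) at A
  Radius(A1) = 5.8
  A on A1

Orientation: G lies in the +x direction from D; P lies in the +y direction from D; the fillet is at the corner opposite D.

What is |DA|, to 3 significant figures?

37.1

The virtual corner opposite D is at (29.5, 28.6). A1 meets GF tangentially, so UF is at right angles to GF and the tangent condition forces UA to be normal to AP, with radius 5.8, so the center U sits 5.8 in from both sides at U = (23.7, 22.8). That places the tangent points at F = (29.5, 22.8) on GF and A = (23.7, 28.6) on AP. Then |DA| = |A − D| = 37.1.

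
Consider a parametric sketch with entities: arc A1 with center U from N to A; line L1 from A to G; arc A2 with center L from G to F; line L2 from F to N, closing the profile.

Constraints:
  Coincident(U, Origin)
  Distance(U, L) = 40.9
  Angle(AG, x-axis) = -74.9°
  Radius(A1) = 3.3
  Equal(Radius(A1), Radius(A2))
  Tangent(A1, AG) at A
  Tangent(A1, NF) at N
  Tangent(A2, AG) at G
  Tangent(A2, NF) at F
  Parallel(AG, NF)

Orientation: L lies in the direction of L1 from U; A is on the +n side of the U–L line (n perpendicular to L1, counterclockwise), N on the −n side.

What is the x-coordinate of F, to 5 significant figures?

7.4686

The slot axis is L1's direction at -74.9°, so u = (cos -74.9°, sin -74.9°) = (0.26050, -0.96547) and n = (−sin -74.9°, cos -74.9°) = (0.96547, 0.26050). U is at the origin and L lies 40.9 along u from U, so L = 40.9·u = (10.655, -39.488). Tangency of A1 to both parallel lines with radius 3.3 puts A and N at U ± 3.3·n: A = (3.1861, 0.85966), N = (-3.1861, -0.85966). Equal radii place G and F the same way about L: G = L + 3.3·n = (13.841, -38.628), F = L − 3.3·n = (7.4686, -40.347). So F.x = 7.4686.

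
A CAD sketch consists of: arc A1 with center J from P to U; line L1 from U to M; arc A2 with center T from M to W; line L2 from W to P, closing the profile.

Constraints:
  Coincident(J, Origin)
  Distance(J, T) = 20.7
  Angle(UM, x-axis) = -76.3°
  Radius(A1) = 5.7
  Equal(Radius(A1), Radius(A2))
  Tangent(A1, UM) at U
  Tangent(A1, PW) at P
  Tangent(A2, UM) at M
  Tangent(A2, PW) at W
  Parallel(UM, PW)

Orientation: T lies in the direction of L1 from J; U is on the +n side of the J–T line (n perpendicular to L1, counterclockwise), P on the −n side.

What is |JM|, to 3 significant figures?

21.5

The slot axis is L1's direction at -76.3°, so u = (cos -76.3°, sin -76.3°) = (0.237, -0.972) and n = (−sin -76.3°, cos -76.3°) = (0.972, 0.237). J is at the origin and T lies 20.7 along u from J, so T = 20.7·u = (4.90, -20.1). Tangency of A1 to both parallel lines with radius 5.7 puts U and P at J ± 5.7·n: U = (5.54, 1.35), P = (-5.54, -1.35). Equal radii place M and W the same way about T: M = T + 5.7·n = (10.4, -18.8), W = T − 5.7·n = (-0.635, -21.5). Then |JM| = |M − J| = 21.5.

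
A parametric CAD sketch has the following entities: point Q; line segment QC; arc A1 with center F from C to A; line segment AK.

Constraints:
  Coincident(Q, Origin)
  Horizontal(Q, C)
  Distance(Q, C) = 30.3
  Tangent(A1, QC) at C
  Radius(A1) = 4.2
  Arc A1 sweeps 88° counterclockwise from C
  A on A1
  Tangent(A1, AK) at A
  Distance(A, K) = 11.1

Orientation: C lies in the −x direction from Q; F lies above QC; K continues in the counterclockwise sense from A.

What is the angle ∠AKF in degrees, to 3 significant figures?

20.7°

Q is at the origin; Q and C share the same y with |QC| = 30.3 and C on the −x side, so C = (-30.3, 0.00). Tangency of A1 to QC means the radius FC is perpendicular to QC, so F = C + (0, 4.2) = (-30.3, 4.20). On A1, C sits at bearing -90° from F; an 88° counterclockwise sweep puts A at bearing -2°, so A = F + 4.2·(cos -2°, sin -2°) = (-26.1, 4.05). The tangent condition forces FA to be normal to AK, so AK runs along (−sin -2°, cos -2°); with |AK| = 11.1, K = (-25.7, 15.1). Then cos ∠AKF = KA·KF / (|KA||KF|), giving 20.7°.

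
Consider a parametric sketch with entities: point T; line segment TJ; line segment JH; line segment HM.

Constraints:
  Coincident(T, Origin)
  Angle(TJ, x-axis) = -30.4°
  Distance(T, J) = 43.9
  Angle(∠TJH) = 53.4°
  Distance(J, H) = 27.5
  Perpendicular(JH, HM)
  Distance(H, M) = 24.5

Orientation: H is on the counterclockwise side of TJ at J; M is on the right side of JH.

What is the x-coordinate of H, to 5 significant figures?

34.894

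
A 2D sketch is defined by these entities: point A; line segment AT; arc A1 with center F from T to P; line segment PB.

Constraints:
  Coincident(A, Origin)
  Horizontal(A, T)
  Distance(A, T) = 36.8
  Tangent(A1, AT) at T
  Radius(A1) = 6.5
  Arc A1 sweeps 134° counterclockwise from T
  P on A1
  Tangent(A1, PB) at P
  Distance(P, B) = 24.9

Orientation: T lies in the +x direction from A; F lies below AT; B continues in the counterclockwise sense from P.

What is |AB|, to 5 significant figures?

57.265

On A1, T sits at bearing 90° from F; a 134° counterclockwise sweep puts P at bearing 224°, so P = F + 6.5·(cos 224°, sin 224°) = (32.124, -11.015). Tangency of A1 to PB means the radius FP is perpendicular to PB, so PB runs along (−sin 224°, cos 224°); with |PB| = 24.9, B = (49.421, -28.927). Then |AB| = |B − A| = 57.265.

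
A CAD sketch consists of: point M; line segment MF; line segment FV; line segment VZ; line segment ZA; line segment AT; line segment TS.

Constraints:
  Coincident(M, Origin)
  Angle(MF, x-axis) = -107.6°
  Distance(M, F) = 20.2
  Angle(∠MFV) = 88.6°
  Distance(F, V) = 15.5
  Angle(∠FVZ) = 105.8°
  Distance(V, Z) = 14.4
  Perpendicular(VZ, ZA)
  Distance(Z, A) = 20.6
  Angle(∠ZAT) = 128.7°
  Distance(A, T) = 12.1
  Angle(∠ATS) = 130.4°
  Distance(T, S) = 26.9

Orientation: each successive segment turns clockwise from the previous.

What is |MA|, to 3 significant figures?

1.15

M is at the origin; MF runs at -107.6° with length 20.2, so F = (-6.11, -19.3). ∠MFV = 88.6° gives FV at 161° from the x-axis; with |FV| = 15.5, V = (-20.8, -14.2). ∠FVZ = 105.8° gives VZ at 86.8° from the x-axis; with |VZ| = 14.4, Z = (-20.0, 0.169). The perpendicularity gives ZA at right angles to VZ, so ZA runs at -3.20°; with |ZA| = 20.6, A = (0.608, -0.981). Then |MA| = |A − M| = 1.15.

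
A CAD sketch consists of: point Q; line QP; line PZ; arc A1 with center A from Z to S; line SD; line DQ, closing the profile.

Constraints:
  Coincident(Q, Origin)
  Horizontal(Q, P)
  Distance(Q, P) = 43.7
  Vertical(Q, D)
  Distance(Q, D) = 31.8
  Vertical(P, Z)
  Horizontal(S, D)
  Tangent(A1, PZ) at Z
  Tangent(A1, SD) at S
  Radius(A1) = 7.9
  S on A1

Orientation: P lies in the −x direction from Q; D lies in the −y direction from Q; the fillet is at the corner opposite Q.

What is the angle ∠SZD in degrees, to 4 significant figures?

34.75°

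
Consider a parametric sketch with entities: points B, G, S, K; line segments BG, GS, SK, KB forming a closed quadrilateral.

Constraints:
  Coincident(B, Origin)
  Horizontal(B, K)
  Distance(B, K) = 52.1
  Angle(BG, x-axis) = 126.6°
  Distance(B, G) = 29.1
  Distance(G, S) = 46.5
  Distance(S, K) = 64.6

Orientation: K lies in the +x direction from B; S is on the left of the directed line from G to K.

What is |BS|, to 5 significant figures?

57.081

B is at the origin; BK is horizontal with |BK| = 52.1 and K in +x, so K = (52.1, 0). BG runs at 126.6° with |BG| = 29.1, so G = (-17.350, 23.362). S is determined by |GS| = 46.5 and |SK| = 64.6 together: it lies at the intersection of circle(G, 46.5) and circle(K, 64.6). With |GK| = 73.274, the foot of the radical line on GK is 22.915 from G and the perpendicular offset is √(46.5² − 22.915²) = 40.462. Taking the left-of-GK solution: S = (17.270, 54.406).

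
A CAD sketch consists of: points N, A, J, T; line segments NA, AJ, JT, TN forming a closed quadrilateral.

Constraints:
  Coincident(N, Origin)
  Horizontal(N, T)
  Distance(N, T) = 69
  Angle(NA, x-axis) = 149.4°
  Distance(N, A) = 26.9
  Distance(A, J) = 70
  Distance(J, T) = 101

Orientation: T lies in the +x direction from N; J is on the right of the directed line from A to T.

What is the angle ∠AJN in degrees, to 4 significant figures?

21.74°

Checks: |AJ| = 70.00 ✓; |JT| = 101.0 ✓.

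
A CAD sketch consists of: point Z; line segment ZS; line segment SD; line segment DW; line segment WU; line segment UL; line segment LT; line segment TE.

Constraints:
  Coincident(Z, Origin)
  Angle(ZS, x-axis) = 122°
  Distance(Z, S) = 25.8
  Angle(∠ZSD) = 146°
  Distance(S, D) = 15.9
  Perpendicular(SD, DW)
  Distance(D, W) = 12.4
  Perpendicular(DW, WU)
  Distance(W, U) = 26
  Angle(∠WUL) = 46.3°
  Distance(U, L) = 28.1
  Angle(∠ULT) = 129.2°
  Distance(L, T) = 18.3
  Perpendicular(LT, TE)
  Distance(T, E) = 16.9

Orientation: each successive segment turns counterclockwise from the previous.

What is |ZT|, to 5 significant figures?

53.225

∠WUL = 46.3° gives UL at 109.70° from the x-axis; with |UL| = 28.1, L = (-18.961, 32.899). ∠ULT = 129.2° gives LT at 160.50° from the x-axis; with |LT| = 18.3, T = (-36.211, 39.008). Then |ZT| = |T − Z| = 53.225.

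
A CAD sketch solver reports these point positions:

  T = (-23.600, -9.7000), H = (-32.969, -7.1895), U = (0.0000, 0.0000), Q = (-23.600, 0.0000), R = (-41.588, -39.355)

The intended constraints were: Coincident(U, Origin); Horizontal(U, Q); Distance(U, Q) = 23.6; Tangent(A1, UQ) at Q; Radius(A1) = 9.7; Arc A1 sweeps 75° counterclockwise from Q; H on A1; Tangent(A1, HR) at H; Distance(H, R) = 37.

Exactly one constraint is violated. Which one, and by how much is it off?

Distance(H, R) = 37 — off by 3.70.

U = (0.00, 0.00) ✓; U.y = 0.00, Q.y = 0.00 ✓; |UQ| = 23.60 ✓; ∠(TQ, QU) = 90.00° ✓; |TQ| = 9.700 ✓; bearing(T→H) − bearing(T→Q) = 75.00° ✓; |TH| = 9.700 ✓; ∠(TH, HR) = 90.00° ✓; |HR| = 33.30 ✗.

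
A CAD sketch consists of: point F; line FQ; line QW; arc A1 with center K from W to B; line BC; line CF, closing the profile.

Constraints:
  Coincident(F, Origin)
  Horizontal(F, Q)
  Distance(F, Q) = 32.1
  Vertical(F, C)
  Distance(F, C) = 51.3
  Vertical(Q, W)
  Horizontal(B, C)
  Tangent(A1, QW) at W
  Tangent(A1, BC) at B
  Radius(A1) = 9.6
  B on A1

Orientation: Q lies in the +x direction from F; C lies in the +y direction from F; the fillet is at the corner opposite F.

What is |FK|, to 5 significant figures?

47.383

FC is vertical with |FC| = 51.3 and C on the +y side, so C = (0.0000, 51.300). The virtual corner opposite F is at (32.100, 51.300). The tangent condition forces KW to be normal to QW and the tangent condition forces KB to be normal to BC, with radius 9.6, so the center K sits 9.6 in from both sides at K = (22.500, 41.700). Then |FK| = |K − F| = 47.383.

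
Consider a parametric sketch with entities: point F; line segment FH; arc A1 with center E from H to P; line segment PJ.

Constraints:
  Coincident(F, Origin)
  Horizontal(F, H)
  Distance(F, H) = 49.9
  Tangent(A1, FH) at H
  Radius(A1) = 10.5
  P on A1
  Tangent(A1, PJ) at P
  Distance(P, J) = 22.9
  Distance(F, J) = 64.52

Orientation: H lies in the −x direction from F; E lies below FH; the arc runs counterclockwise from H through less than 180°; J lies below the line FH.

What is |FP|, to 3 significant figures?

61.5

Checks: |EP| = 10.50 ✓; ∠(EP, PJ) = 90.00° ✓; |PJ| = 22.90 ✓; |FJ| = 64.52 ✓.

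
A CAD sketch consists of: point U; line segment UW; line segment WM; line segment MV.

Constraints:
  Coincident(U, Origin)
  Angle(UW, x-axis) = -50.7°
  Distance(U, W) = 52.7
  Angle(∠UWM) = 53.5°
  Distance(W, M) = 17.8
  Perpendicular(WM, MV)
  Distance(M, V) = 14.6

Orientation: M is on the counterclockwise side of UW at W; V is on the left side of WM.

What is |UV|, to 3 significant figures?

30.9

∠UWM = 53.5°, so WM runs at -50.7° + (180° − 53.5°) = 75.8° from the x-axis; with |WM| = 17.8, M = W + 17.8·(cos 75.8°, sin 75.8°) = (37.7, -23.5). WM is perpendicular to MV; with |MV| = 14.6 on the left of WM, V = M + 14.6·(-0.969, 0.245) = (23.6, -19.9). Then |UV| = |V − U| = 30.9.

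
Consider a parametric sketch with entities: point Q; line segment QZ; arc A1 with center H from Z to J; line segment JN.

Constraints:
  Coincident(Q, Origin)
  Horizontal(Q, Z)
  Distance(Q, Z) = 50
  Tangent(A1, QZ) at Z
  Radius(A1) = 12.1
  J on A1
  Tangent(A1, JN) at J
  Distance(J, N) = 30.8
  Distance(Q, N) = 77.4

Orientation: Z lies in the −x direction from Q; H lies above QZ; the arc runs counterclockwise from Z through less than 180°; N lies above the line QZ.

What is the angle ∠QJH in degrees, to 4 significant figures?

104.0°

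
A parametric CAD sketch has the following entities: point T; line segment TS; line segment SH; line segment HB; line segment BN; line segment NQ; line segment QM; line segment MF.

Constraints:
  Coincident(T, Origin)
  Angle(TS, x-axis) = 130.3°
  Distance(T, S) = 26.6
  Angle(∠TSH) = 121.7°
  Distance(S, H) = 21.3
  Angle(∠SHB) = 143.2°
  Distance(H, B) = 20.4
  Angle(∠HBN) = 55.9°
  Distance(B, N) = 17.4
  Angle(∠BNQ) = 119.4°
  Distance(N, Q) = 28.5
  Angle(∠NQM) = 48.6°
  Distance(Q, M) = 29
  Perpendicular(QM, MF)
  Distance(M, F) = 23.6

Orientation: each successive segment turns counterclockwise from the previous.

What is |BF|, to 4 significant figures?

9.014

∠NQM = 48.6° gives QM at -178.5° from the x-axis; with |QM| = 29.0, M = (-46.19, 20.51). QM ⟂ MF, so MF runs at -88.50°; with |MF| = 23.6, F = (-45.57, -3.081). Then |BF| = |F − B| = 9.014.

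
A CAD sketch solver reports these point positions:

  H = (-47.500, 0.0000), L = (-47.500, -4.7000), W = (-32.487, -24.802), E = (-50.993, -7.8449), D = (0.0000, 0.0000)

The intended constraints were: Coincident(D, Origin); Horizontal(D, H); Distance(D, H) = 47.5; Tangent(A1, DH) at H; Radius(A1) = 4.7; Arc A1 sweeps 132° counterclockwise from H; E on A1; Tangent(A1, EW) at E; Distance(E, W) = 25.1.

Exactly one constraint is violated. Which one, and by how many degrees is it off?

Tangent(A1, EW) at E — off by 5.50°.

D = (0.00, 0.00) ✓; D.y = 0.00, H.y = 0.00 ✓; |DH| = 47.50 ✓; ∠(LH, HD) = 90.00° ✓; |LH| = 4.700 ✓; bearing(L→E) − bearing(L→H) = 132.0° ✓; |LE| = 4.700 ✓; ∠(LE, EW) = 84.50° ✗; |EW| = 25.10 ✓.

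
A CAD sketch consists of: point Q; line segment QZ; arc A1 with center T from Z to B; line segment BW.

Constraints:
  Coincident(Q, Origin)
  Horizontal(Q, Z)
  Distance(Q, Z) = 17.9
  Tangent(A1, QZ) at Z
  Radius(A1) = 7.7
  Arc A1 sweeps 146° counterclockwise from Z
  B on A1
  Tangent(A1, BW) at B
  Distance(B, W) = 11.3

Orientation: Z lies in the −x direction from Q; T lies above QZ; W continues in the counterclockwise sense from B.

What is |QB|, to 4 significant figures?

19.57

The tangent condition forces TZ to be normal to QZ, so T = Z + (0, 7.7) = (-17.90, 7.700). On A1, Z sits at bearing -90° from T; a 146° counterclockwise sweep puts B at bearing 56°, so B = T + 7.7·(cos 56°, sin 56°) = (-13.59, 14.08). Then |QB| = |B − Q| = 19.57.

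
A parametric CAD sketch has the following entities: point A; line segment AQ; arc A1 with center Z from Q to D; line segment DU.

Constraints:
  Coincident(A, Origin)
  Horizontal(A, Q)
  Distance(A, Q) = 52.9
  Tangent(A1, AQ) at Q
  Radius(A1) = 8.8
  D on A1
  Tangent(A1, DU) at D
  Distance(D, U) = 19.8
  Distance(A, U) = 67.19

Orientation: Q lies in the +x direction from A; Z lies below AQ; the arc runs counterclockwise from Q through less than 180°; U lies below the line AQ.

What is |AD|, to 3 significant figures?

49.0

Checks: |AQ| = 52.90 ✓; |ZD| = 8.800 ✓; ∠(ZD, DU) = 90.00° ✓; |DU| = 19.80 ✓; |AU| = 67.19 ✓.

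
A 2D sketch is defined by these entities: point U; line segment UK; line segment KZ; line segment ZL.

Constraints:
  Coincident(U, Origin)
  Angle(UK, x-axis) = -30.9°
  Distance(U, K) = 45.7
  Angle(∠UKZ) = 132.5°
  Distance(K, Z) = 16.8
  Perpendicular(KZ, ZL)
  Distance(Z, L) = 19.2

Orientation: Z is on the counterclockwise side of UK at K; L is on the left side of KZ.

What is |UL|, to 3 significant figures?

49.8

U is at the origin; UK runs at -30.9° with length 45.7, so K = 45.7·(cos -30.9°, sin -30.9°) = (39.2, -23.5). ∠UKZ = 132.5°, so KZ runs at -30.9° + (180° − 132.5°) = 16.6° from the x-axis; with |KZ| = 16.8, Z = K + 16.8·(cos 16.6°, sin 16.6°) = (55.3, -18.7). KZ is perpendicular to ZL; with |ZL| = 19.2 on the left of KZ, L = Z + 19.2·(-0.286, 0.958) = (49.8, -0.269). Then |UL| = |L − U| = 49.8.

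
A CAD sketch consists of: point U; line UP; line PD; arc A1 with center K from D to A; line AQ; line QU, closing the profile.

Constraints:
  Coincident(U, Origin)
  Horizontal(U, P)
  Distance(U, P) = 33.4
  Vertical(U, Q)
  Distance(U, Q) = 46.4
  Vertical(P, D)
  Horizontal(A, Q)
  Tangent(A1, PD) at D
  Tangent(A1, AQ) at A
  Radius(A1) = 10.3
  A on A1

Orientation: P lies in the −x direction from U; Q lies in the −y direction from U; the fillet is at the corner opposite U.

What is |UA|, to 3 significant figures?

51.8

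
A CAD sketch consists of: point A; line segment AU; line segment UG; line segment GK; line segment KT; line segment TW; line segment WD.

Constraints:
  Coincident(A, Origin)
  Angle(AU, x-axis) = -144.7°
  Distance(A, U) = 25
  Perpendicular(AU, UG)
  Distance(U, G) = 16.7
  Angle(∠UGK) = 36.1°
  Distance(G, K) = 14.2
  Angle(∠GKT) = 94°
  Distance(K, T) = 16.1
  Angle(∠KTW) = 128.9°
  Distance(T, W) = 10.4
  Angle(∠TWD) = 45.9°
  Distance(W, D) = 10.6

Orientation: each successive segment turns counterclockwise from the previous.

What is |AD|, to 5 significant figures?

30.602

∠KTW = 128.9° gives TW at -133.70° from the x-axis; with |TW| = 10.4, W = (-33.784, -20.049). ∠TWD = 45.9° gives WD at 0.40000° from the x-axis; with |WD| = 10.6, D = (-23.184, -19.975). Then |AD| = |D − A| = 30.602.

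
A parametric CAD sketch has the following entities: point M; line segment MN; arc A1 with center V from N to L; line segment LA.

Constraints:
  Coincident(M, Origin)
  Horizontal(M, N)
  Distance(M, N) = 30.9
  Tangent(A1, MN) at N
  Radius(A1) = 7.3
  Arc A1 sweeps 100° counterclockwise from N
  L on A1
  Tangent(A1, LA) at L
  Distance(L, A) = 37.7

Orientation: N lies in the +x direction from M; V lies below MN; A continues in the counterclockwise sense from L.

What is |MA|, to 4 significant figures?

54.80

On A1, N sits at bearing 90° from V; a 100° counterclockwise sweep puts L at bearing 190°, so L = V + 7.3·(cos 190°, sin 190°) = (23.71, -8.568). The tangent condition forces VL to be normal to LA, so LA runs along (−sin 190°, cos 190°); with |LA| = 37.7, A = (30.26, -45.69). Then |MA| = |A − M| = 54.80.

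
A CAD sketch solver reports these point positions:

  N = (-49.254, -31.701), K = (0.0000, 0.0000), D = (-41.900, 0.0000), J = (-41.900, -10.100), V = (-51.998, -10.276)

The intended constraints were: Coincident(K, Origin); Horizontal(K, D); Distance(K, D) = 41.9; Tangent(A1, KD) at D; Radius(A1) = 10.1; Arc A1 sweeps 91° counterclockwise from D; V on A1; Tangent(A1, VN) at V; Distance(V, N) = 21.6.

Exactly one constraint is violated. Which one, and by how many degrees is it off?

Tangent(A1, VN) at V — off by 6.30°.

K = (0.00, 0.00) ✓; K.y = 0.00, D.y = 0.00 ✓; |KD| = 41.90 ✓; ∠(JD, DK) = 90.00° ✓; |JD| = 10.10 ✓; bearing(J→V) − bearing(J→D) = 91.00° ✓; |JV| = 10.10 ✓; ∠(JV, VN) = 83.70° ✗; |VN| = 21.60 ✓.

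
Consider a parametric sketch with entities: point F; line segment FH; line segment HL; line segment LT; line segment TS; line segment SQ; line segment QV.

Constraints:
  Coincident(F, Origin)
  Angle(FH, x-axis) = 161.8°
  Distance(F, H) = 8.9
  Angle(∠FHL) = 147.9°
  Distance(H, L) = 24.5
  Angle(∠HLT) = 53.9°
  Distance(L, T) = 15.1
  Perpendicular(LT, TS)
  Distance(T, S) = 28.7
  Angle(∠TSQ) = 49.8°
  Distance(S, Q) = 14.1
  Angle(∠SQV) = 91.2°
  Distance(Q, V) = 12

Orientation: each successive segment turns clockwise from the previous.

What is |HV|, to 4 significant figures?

9.859

F is at the origin; FH runs at 161.8° with length 8.9, so H = (-8.455, 2.780). ∠FHL = 147.9° gives HL at 129.7° from the x-axis; with |HL| = 24.5, L = (-24.10, 21.63). ∠HLT = 53.9° gives LT at 3.600° from the x-axis; with |LT| = 15.1, T = (-9.034, 22.58). LT is perpendicular to TS, so TS runs at -86.40°; with |TS| = 28.7, S = (-7.232, -6.065). ∠TSQ = 49.8° gives SQ at 143.4° from the x-axis; with |SQ| = 14.1, Q = (-18.55, 2.342). ∠SQV = 91.2° gives QV at 54.60° from the x-axis; with |QV| = 12.0, V = (-11.60, 12.12). Then |HV| = |V − H| = 9.859.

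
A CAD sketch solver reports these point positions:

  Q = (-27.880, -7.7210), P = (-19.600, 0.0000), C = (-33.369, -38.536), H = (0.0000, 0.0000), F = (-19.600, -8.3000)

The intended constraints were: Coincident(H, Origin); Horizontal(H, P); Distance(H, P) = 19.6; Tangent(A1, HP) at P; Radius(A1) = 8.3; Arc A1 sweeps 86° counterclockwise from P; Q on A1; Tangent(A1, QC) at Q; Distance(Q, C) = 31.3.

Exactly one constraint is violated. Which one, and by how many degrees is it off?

Tangent(A1, QC) at Q — off by 6.10°.

H = (0.00, 0.00) ✓; H.y = 0.00, P.y = 0.00 ✓; |HP| = 19.60 ✓; ∠(FP, PH) = 90.00° ✓; |FP| = 8.300 ✓; bearing(F→Q) − bearing(F→P) = 86.00° ✓; |FQ| = 8.300 ✓; ∠(FQ, QC) = 96.10° ✗; |QC| = 31.30 ✓.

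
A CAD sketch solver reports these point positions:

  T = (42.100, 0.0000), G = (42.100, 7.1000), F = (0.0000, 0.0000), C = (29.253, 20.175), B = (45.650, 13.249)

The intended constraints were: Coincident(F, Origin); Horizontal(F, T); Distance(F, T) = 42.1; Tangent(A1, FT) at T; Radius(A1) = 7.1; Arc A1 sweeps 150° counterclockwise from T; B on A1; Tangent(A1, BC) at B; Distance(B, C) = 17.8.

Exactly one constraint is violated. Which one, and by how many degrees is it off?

Tangent(A1, BC) at B — off by 7.10°.

F = (0.00, 0.00) ✓; F.y = 0.00, T.y = 0.00 ✓; |FT| = 42.10 ✓; ∠(GT, TF) = 90.00° ✓; |GT| = 7.100 ✓; bearing(G→B) − bearing(G→T) = 150.0° ✓; |GB| = 7.100 ✓; ∠(GB, BC) = 82.90° ✗; |BC| = 17.80 ✓.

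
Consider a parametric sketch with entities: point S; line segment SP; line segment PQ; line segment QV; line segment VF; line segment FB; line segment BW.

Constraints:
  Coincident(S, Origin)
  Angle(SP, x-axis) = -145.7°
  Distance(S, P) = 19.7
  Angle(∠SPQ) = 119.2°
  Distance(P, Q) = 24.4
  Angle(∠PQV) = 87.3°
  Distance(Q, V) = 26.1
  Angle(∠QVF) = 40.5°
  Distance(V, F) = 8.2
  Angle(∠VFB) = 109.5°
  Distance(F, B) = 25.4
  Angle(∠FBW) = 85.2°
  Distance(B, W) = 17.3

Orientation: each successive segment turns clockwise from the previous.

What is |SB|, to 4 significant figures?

45.61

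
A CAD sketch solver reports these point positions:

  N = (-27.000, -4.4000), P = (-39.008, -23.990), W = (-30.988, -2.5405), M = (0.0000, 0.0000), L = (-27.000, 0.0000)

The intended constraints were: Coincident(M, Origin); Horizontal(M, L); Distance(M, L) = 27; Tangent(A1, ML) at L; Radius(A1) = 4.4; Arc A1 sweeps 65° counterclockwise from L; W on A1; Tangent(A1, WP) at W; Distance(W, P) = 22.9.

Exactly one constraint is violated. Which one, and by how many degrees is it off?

Tangent(A1, WP) at W — off by 4.50°.

M = (0.00, 0.00) ✓; M.y = 0.00, L.y = 0.00 ✓; |ML| = 27.00 ✓; ∠(NL, LM) = 90.00° ✓; |NL| = 4.400 ✓; bearing(N→W) − bearing(N→L) = 65.00° ✓; |NW| = 4.400 ✓; ∠(NW, WP) = 85.50° ✗; |WP| = 22.90 ✓.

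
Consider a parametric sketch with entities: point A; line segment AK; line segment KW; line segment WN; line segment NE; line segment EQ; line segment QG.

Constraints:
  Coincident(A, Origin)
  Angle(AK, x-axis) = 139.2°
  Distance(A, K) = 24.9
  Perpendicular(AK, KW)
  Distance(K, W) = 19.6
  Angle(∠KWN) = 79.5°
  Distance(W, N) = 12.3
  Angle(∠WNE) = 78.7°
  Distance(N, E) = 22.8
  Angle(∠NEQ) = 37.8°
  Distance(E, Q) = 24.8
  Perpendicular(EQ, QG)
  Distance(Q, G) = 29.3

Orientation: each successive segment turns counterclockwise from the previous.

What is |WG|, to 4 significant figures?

26.37

A is at the origin; AK runs at 139.2° with length 24.9, so K = (-18.85, 16.27). AK is perpendicular to KW, so KW runs at -130.8°; with |KW| = 19.6, W = (-31.66, 1.433). ∠KWN = 79.5° gives WN at -30.30° from the x-axis; with |WN| = 12.3, N = (-21.04, -4.773). ∠WNE = 78.7° gives NE at 71.00° from the x-axis; with |NE| = 22.8, E = (-13.61, 16.79). ∠NEQ = 37.8° gives EQ at -146.8° from the x-axis; with |EQ| = 24.8, Q = (-34.37, 3.206). EQ is perpendicular to QG, so QG runs at -56.80°; with |QG| = 29.3, G = (-18.32, -21.31). Then |WG| = |G − W| = 26.37.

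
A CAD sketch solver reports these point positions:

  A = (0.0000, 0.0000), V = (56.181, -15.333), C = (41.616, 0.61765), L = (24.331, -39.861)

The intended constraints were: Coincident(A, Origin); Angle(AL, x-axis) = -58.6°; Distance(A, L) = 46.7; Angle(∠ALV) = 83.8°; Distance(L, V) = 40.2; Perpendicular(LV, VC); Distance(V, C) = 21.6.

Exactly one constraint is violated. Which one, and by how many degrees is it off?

Perpendicular(LV, VC) — off by 4.80°.

A = (0.00, 0.00) ✓; AL at -58.60° ✓; |AL| = 46.70 ✓; ∠ALV = 83.80° ✓; |LV| = 40.20 ✓; ∠(LV, VC) = 94.80° ✗; |VC| = 21.60 ✓.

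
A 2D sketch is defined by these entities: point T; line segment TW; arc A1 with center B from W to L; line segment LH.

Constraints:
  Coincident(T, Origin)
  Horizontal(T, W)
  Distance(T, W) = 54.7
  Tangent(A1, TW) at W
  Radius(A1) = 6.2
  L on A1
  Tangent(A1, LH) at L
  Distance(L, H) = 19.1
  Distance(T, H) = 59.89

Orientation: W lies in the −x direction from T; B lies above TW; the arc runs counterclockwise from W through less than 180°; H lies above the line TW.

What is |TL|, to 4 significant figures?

49.35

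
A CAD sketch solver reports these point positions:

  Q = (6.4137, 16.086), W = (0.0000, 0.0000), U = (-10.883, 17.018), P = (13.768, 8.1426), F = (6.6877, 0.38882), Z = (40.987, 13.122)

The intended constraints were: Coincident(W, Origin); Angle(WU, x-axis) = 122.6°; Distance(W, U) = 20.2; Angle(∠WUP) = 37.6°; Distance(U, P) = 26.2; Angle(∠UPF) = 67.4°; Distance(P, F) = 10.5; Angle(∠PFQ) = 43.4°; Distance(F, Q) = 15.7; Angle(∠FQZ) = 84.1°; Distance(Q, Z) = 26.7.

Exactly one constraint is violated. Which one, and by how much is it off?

Distance(Q, Z) = 26.7 — off by 8.00.

W = (0.00, 0.00) ✓; WU at 122.6° ✓; |WU| = 20.20 ✓; ∠WUP = 37.60° ✓; |UP| = 26.20 ✓; ∠UPF = 67.40° ✓; |PF| = 10.50 ✓; ∠PFQ = 43.40° ✓; |FQ| = 15.70 ✓; ∠FQZ = 84.10° ✓; |QZ| = 34.70 ✗.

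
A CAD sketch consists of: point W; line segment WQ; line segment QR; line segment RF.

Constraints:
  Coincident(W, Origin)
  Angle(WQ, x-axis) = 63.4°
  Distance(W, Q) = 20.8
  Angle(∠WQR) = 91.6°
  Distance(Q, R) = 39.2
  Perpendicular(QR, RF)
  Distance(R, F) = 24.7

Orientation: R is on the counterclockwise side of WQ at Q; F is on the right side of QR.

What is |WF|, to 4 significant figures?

60.43

W is at the origin; WQ runs at 63.4° with length 20.8, so Q = 20.8·(cos 63.4°, sin 63.4°) = (9.313, 18.60). ∠WQR = 91.6°, so QR runs at 63.4° + (180° − 91.6°) = 151.8° from the x-axis; with |QR| = 39.2, R = Q + 39.2·(cos 151.8°, sin 151.8°) = (-25.23, 37.12). QR ⟂ RF; with |RF| = 24.7 on the right of QR, F = R + 24.7·(0.4726, 0.8813) = (-13.56, 58.89). Then |WF| = |F − W| = 60.43.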